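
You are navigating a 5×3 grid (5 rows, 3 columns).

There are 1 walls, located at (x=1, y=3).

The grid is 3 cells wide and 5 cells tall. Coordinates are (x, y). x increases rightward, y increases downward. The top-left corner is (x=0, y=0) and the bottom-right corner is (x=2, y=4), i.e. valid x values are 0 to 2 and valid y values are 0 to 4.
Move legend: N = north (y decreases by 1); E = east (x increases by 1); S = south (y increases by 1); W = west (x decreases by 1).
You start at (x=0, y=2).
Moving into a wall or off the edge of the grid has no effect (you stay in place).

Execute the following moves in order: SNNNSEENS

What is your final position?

Answer: Final position: (x=2, y=1)

Derivation:
Start: (x=0, y=2)
  S (south): (x=0, y=2) -> (x=0, y=3)
  N (north): (x=0, y=3) -> (x=0, y=2)
  N (north): (x=0, y=2) -> (x=0, y=1)
  N (north): (x=0, y=1) -> (x=0, y=0)
  S (south): (x=0, y=0) -> (x=0, y=1)
  E (east): (x=0, y=1) -> (x=1, y=1)
  E (east): (x=1, y=1) -> (x=2, y=1)
  N (north): (x=2, y=1) -> (x=2, y=0)
  S (south): (x=2, y=0) -> (x=2, y=1)
Final: (x=2, y=1)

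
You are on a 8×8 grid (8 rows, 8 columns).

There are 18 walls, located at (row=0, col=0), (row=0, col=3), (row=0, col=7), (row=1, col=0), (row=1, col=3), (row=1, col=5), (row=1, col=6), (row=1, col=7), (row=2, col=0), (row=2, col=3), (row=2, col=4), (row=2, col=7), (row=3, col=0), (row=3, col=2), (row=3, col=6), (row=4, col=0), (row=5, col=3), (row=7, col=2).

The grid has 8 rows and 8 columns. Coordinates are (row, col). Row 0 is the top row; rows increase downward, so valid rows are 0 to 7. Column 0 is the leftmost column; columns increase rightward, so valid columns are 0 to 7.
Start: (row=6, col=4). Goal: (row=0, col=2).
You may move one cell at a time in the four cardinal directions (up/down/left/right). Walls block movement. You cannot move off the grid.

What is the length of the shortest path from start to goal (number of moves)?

Answer: Shortest path length: 10

Derivation:
BFS from (row=6, col=4) until reaching (row=0, col=2):
  Distance 0: (row=6, col=4)
  Distance 1: (row=5, col=4), (row=6, col=3), (row=6, col=5), (row=7, col=4)
  Distance 2: (row=4, col=4), (row=5, col=5), (row=6, col=2), (row=6, col=6), (row=7, col=3), (row=7, col=5)
  Distance 3: (row=3, col=4), (row=4, col=3), (row=4, col=5), (row=5, col=2), (row=5, col=6), (row=6, col=1), (row=6, col=7), (row=7, col=6)
  Distance 4: (row=3, col=3), (row=3, col=5), (row=4, col=2), (row=4, col=6), (row=5, col=1), (row=5, col=7), (row=6, col=0), (row=7, col=1), (row=7, col=7)
  Distance 5: (row=2, col=5), (row=4, col=1), (row=4, col=7), (row=5, col=0), (row=7, col=0)
  Distance 6: (row=2, col=6), (row=3, col=1), (row=3, col=7)
  Distance 7: (row=2, col=1)
  Distance 8: (row=1, col=1), (row=2, col=2)
  Distance 9: (row=0, col=1), (row=1, col=2)
  Distance 10: (row=0, col=2)  <- goal reached here
One shortest path (10 moves): (row=6, col=4) -> (row=6, col=3) -> (row=6, col=2) -> (row=6, col=1) -> (row=5, col=1) -> (row=4, col=1) -> (row=3, col=1) -> (row=2, col=1) -> (row=2, col=2) -> (row=1, col=2) -> (row=0, col=2)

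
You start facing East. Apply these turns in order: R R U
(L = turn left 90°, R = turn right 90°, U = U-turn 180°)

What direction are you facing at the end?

Answer: Final heading: East

Derivation:
Start: East
  R (right (90° clockwise)) -> South
  R (right (90° clockwise)) -> West
  U (U-turn (180°)) -> East
Final: East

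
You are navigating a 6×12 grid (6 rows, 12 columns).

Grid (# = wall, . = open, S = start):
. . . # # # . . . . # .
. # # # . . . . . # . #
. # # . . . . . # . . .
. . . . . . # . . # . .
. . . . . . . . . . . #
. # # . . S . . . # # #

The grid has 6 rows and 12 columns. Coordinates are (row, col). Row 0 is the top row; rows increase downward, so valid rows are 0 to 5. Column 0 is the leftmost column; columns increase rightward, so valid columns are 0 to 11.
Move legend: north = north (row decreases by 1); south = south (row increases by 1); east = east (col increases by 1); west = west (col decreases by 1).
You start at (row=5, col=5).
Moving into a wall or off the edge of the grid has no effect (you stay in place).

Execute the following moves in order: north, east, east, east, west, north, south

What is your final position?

Answer: Final position: (row=4, col=7)

Derivation:
Start: (row=5, col=5)
  north (north): (row=5, col=5) -> (row=4, col=5)
  east (east): (row=4, col=5) -> (row=4, col=6)
  east (east): (row=4, col=6) -> (row=4, col=7)
  east (east): (row=4, col=7) -> (row=4, col=8)
  west (west): (row=4, col=8) -> (row=4, col=7)
  north (north): (row=4, col=7) -> (row=3, col=7)
  south (south): (row=3, col=7) -> (row=4, col=7)
Final: (row=4, col=7)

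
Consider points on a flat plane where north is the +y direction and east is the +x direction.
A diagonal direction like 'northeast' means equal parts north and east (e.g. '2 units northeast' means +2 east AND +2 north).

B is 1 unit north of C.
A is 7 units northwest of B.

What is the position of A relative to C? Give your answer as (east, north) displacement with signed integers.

Answer: A is at (east=-7, north=8) relative to C.

Derivation:
Place C at the origin (east=0, north=0).
  B is 1 unit north of C: delta (east=+0, north=+1); B at (east=0, north=1).
  A is 7 units northwest of B: delta (east=-7, north=+7); A at (east=-7, north=8).
Therefore A relative to C: (east=-7, north=8).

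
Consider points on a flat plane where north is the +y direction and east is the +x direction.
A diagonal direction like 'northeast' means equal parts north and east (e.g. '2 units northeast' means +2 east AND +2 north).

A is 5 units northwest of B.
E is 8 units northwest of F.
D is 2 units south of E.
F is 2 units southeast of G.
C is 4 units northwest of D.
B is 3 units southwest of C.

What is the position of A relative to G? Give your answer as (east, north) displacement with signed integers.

Answer: A is at (east=-18, north=10) relative to G.

Derivation:
Place G at the origin (east=0, north=0).
  F is 2 units southeast of G: delta (east=+2, north=-2); F at (east=2, north=-2).
  E is 8 units northwest of F: delta (east=-8, north=+8); E at (east=-6, north=6).
  D is 2 units south of E: delta (east=+0, north=-2); D at (east=-6, north=4).
  C is 4 units northwest of D: delta (east=-4, north=+4); C at (east=-10, north=8).
  B is 3 units southwest of C: delta (east=-3, north=-3); B at (east=-13, north=5).
  A is 5 units northwest of B: delta (east=-5, north=+5); A at (east=-18, north=10).
Therefore A relative to G: (east=-18, north=10).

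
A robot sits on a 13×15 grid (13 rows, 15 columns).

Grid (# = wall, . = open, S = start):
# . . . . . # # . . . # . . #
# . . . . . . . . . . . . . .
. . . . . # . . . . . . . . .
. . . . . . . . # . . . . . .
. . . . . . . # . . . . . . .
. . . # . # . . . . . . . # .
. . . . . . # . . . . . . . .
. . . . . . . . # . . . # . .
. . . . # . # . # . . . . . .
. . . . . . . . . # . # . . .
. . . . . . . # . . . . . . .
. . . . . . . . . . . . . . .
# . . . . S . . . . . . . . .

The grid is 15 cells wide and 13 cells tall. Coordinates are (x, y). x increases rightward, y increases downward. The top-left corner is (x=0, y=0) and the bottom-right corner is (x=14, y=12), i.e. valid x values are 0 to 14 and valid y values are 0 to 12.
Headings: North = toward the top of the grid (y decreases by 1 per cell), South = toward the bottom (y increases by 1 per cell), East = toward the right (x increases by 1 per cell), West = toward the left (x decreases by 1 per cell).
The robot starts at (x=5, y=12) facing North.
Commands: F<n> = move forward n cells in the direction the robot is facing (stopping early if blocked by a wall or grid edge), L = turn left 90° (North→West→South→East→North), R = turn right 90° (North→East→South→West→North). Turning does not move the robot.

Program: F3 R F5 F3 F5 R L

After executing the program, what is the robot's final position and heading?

Answer: Final position: (x=8, y=9), facing East

Derivation:
Start: (x=5, y=12), facing North
  F3: move forward 3, now at (x=5, y=9)
  R: turn right, now facing East
  F5: move forward 3/5 (blocked), now at (x=8, y=9)
  F3: move forward 0/3 (blocked), now at (x=8, y=9)
  F5: move forward 0/5 (blocked), now at (x=8, y=9)
  R: turn right, now facing South
  L: turn left, now facing East
Final: (x=8, y=9), facing East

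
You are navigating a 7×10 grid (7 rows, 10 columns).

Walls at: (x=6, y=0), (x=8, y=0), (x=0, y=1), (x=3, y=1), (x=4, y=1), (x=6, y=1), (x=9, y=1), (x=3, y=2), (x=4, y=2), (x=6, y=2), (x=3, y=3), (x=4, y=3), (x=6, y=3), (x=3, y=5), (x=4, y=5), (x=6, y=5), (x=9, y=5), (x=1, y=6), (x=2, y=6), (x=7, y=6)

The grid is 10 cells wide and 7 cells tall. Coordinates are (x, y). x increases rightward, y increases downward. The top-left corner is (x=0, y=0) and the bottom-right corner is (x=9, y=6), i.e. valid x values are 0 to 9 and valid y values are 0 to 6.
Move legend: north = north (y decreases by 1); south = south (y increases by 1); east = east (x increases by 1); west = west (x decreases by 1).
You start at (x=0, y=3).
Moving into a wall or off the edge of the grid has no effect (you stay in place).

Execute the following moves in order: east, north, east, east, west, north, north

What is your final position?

Answer: Final position: (x=1, y=0)

Derivation:
Start: (x=0, y=3)
  east (east): (x=0, y=3) -> (x=1, y=3)
  north (north): (x=1, y=3) -> (x=1, y=2)
  east (east): (x=1, y=2) -> (x=2, y=2)
  east (east): blocked, stay at (x=2, y=2)
  west (west): (x=2, y=2) -> (x=1, y=2)
  north (north): (x=1, y=2) -> (x=1, y=1)
  north (north): (x=1, y=1) -> (x=1, y=0)
Final: (x=1, y=0)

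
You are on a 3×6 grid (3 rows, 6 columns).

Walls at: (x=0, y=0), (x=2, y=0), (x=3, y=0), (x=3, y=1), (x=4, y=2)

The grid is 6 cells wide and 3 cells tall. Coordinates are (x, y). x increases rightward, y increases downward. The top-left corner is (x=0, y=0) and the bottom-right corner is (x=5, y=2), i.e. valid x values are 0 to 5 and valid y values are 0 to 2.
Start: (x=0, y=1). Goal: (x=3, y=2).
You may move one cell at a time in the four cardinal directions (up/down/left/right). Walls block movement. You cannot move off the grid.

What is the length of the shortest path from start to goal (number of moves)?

Answer: Shortest path length: 4

Derivation:
BFS from (x=0, y=1) until reaching (x=3, y=2):
  Distance 0: (x=0, y=1)
  Distance 1: (x=1, y=1), (x=0, y=2)
  Distance 2: (x=1, y=0), (x=2, y=1), (x=1, y=2)
  Distance 3: (x=2, y=2)
  Distance 4: (x=3, y=2)  <- goal reached here
One shortest path (4 moves): (x=0, y=1) -> (x=1, y=1) -> (x=2, y=1) -> (x=2, y=2) -> (x=3, y=2)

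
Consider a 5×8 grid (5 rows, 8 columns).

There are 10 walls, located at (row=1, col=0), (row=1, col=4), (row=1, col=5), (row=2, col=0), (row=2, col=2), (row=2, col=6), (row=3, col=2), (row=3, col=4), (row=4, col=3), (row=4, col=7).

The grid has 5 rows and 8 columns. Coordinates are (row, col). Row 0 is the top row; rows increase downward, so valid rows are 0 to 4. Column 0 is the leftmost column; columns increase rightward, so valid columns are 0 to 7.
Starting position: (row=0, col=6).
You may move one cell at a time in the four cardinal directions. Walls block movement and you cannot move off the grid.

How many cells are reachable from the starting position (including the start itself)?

BFS flood-fill from (row=0, col=6):
  Distance 0: (row=0, col=6)
  Distance 1: (row=0, col=5), (row=0, col=7), (row=1, col=6)
  Distance 2: (row=0, col=4), (row=1, col=7)
  Distance 3: (row=0, col=3), (row=2, col=7)
  Distance 4: (row=0, col=2), (row=1, col=3), (row=3, col=7)
  Distance 5: (row=0, col=1), (row=1, col=2), (row=2, col=3), (row=3, col=6)
  Distance 6: (row=0, col=0), (row=1, col=1), (row=2, col=4), (row=3, col=3), (row=3, col=5), (row=4, col=6)
  Distance 7: (row=2, col=1), (row=2, col=5), (row=4, col=5)
  Distance 8: (row=3, col=1), (row=4, col=4)
  Distance 9: (row=3, col=0), (row=4, col=1)
  Distance 10: (row=4, col=0), (row=4, col=2)
Total reachable: 30 (grid has 30 open cells total)

Answer: Reachable cells: 30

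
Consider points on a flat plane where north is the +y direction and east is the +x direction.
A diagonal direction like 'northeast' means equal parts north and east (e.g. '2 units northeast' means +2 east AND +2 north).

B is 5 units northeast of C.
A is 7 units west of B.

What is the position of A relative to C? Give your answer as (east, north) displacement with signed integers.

Place C at the origin (east=0, north=0).
  B is 5 units northeast of C: delta (east=+5, north=+5); B at (east=5, north=5).
  A is 7 units west of B: delta (east=-7, north=+0); A at (east=-2, north=5).
Therefore A relative to C: (east=-2, north=5).

Answer: A is at (east=-2, north=5) relative to C.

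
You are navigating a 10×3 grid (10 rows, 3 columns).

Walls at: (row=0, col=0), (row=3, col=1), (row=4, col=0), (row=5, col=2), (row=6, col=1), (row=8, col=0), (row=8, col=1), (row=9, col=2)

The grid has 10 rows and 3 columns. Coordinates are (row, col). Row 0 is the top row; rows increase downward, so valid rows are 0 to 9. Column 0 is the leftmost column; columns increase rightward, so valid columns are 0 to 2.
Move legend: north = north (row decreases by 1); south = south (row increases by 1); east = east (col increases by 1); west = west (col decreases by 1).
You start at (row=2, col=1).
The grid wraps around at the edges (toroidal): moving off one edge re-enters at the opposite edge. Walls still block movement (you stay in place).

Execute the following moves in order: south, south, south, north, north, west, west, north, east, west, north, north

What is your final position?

Start: (row=2, col=1)
  [×3]south (south): blocked, stay at (row=2, col=1)
  north (north): (row=2, col=1) -> (row=1, col=1)
  north (north): (row=1, col=1) -> (row=0, col=1)
  west (west): blocked, stay at (row=0, col=1)
  west (west): blocked, stay at (row=0, col=1)
  north (north): (row=0, col=1) -> (row=9, col=1)
  east (east): blocked, stay at (row=9, col=1)
  west (west): (row=9, col=1) -> (row=9, col=0)
  north (north): blocked, stay at (row=9, col=0)
  north (north): blocked, stay at (row=9, col=0)
Final: (row=9, col=0)

Answer: Final position: (row=9, col=0)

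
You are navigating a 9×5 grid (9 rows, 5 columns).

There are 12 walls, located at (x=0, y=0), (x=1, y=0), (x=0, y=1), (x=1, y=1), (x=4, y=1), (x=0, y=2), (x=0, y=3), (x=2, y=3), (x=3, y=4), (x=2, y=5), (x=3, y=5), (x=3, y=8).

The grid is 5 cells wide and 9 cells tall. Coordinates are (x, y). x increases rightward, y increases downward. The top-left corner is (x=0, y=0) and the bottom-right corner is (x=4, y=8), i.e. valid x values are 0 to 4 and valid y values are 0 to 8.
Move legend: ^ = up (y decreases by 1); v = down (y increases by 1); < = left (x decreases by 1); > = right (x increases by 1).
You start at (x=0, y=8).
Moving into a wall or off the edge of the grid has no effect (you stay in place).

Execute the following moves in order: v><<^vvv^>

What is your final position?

Start: (x=0, y=8)
  v (down): blocked, stay at (x=0, y=8)
  > (right): (x=0, y=8) -> (x=1, y=8)
  < (left): (x=1, y=8) -> (x=0, y=8)
  < (left): blocked, stay at (x=0, y=8)
  ^ (up): (x=0, y=8) -> (x=0, y=7)
  v (down): (x=0, y=7) -> (x=0, y=8)
  v (down): blocked, stay at (x=0, y=8)
  v (down): blocked, stay at (x=0, y=8)
  ^ (up): (x=0, y=8) -> (x=0, y=7)
  > (right): (x=0, y=7) -> (x=1, y=7)
Final: (x=1, y=7)

Answer: Final position: (x=1, y=7)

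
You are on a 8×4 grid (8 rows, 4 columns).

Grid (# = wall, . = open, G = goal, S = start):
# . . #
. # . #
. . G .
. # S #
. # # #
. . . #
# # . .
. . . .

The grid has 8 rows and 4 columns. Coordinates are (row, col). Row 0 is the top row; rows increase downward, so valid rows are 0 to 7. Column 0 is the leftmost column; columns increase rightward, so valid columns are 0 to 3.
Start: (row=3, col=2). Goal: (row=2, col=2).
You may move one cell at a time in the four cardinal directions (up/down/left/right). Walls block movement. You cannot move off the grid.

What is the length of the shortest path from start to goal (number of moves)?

BFS from (row=3, col=2) until reaching (row=2, col=2):
  Distance 0: (row=3, col=2)
  Distance 1: (row=2, col=2)  <- goal reached here
One shortest path (1 moves): (row=3, col=2) -> (row=2, col=2)

Answer: Shortest path length: 1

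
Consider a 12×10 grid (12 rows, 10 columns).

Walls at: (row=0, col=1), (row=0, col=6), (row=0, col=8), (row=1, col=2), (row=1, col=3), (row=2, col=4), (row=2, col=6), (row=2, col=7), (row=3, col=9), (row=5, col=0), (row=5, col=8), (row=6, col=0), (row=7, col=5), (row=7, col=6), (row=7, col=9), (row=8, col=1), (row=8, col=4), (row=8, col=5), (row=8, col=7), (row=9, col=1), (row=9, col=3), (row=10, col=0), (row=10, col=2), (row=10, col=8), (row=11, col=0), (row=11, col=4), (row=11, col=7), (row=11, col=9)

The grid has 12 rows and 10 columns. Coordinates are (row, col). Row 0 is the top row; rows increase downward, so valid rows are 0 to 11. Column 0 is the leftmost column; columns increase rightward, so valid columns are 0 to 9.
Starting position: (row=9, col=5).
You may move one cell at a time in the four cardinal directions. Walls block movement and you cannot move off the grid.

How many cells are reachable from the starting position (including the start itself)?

BFS flood-fill from (row=9, col=5):
  Distance 0: (row=9, col=5)
  Distance 1: (row=9, col=4), (row=9, col=6), (row=10, col=5)
  Distance 2: (row=8, col=6), (row=9, col=7), (row=10, col=4), (row=10, col=6), (row=11, col=5)
  Distance 3: (row=9, col=8), (row=10, col=3), (row=10, col=7), (row=11, col=6)
  Distance 4: (row=8, col=8), (row=9, col=9), (row=11, col=3)
  Distance 5: (row=7, col=8), (row=8, col=9), (row=10, col=9), (row=11, col=2)
  Distance 6: (row=6, col=8), (row=7, col=7), (row=11, col=1)
  Distance 7: (row=6, col=7), (row=6, col=9), (row=10, col=1)
  Distance 8: (row=5, col=7), (row=5, col=9), (row=6, col=6)
  Distance 9: (row=4, col=7), (row=4, col=9), (row=5, col=6), (row=6, col=5)
  Distance 10: (row=3, col=7), (row=4, col=6), (row=4, col=8), (row=5, col=5), (row=6, col=4)
  Distance 11: (row=3, col=6), (row=3, col=8), (row=4, col=5), (row=5, col=4), (row=6, col=3), (row=7, col=4)
  Distance 12: (row=2, col=8), (row=3, col=5), (row=4, col=4), (row=5, col=3), (row=6, col=2), (row=7, col=3)
  Distance 13: (row=1, col=8), (row=2, col=5), (row=2, col=9), (row=3, col=4), (row=4, col=3), (row=5, col=2), (row=6, col=1), (row=7, col=2), (row=8, col=3)
  Distance 14: (row=1, col=5), (row=1, col=7), (row=1, col=9), (row=3, col=3), (row=4, col=2), (row=5, col=1), (row=7, col=1), (row=8, col=2)
  Distance 15: (row=0, col=5), (row=0, col=7), (row=0, col=9), (row=1, col=4), (row=1, col=6), (row=2, col=3), (row=3, col=2), (row=4, col=1), (row=7, col=0), (row=9, col=2)
  Distance 16: (row=0, col=4), (row=2, col=2), (row=3, col=1), (row=4, col=0), (row=8, col=0)
  Distance 17: (row=0, col=3), (row=2, col=1), (row=3, col=0), (row=9, col=0)
  Distance 18: (row=0, col=2), (row=1, col=1), (row=2, col=0)
  Distance 19: (row=1, col=0)
  Distance 20: (row=0, col=0)
Total reachable: 91 (grid has 92 open cells total)

Answer: Reachable cells: 91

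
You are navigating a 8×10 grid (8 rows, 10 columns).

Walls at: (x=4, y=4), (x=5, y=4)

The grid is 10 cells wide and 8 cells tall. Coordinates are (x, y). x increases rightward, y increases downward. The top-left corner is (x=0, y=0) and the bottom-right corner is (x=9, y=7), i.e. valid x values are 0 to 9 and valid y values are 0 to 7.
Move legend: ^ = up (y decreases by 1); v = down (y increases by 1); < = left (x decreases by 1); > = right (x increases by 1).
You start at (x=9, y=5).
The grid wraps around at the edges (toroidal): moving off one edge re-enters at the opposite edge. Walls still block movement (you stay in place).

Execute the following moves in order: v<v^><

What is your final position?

Start: (x=9, y=5)
  v (down): (x=9, y=5) -> (x=9, y=6)
  < (left): (x=9, y=6) -> (x=8, y=6)
  v (down): (x=8, y=6) -> (x=8, y=7)
  ^ (up): (x=8, y=7) -> (x=8, y=6)
  > (right): (x=8, y=6) -> (x=9, y=6)
  < (left): (x=9, y=6) -> (x=8, y=6)
Final: (x=8, y=6)

Answer: Final position: (x=8, y=6)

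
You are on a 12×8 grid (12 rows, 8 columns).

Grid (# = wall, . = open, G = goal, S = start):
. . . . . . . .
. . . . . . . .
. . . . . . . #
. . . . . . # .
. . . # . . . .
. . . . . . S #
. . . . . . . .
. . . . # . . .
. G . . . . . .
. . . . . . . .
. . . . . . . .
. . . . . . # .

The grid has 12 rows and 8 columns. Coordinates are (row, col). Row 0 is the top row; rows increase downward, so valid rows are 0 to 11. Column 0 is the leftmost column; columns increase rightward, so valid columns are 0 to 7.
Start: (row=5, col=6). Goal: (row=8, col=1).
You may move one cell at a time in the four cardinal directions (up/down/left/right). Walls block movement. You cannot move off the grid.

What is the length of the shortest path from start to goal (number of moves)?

Answer: Shortest path length: 8

Derivation:
BFS from (row=5, col=6) until reaching (row=8, col=1):
  Distance 0: (row=5, col=6)
  Distance 1: (row=4, col=6), (row=5, col=5), (row=6, col=6)
  Distance 2: (row=4, col=5), (row=4, col=7), (row=5, col=4), (row=6, col=5), (row=6, col=7), (row=7, col=6)
  Distance 3: (row=3, col=5), (row=3, col=7), (row=4, col=4), (row=5, col=3), (row=6, col=4), (row=7, col=5), (row=7, col=7), (row=8, col=6)
  Distance 4: (row=2, col=5), (row=3, col=4), (row=5, col=2), (row=6, col=3), (row=8, col=5), (row=8, col=7), (row=9, col=6)
  Distance 5: (row=1, col=5), (row=2, col=4), (row=2, col=6), (row=3, col=3), (row=4, col=2), (row=5, col=1), (row=6, col=2), (row=7, col=3), (row=8, col=4), (row=9, col=5), (row=9, col=7), (row=10, col=6)
  Distance 6: (row=0, col=5), (row=1, col=4), (row=1, col=6), (row=2, col=3), (row=3, col=2), (row=4, col=1), (row=5, col=0), (row=6, col=1), (row=7, col=2), (row=8, col=3), (row=9, col=4), (row=10, col=5), (row=10, col=7)
  Distance 7: (row=0, col=4), (row=0, col=6), (row=1, col=3), (row=1, col=7), (row=2, col=2), (row=3, col=1), (row=4, col=0), (row=6, col=0), (row=7, col=1), (row=8, col=2), (row=9, col=3), (row=10, col=4), (row=11, col=5), (row=11, col=7)
  Distance 8: (row=0, col=3), (row=0, col=7), (row=1, col=2), (row=2, col=1), (row=3, col=0), (row=7, col=0), (row=8, col=1), (row=9, col=2), (row=10, col=3), (row=11, col=4)  <- goal reached here
One shortest path (8 moves): (row=5, col=6) -> (row=5, col=5) -> (row=5, col=4) -> (row=5, col=3) -> (row=5, col=2) -> (row=5, col=1) -> (row=6, col=1) -> (row=7, col=1) -> (row=8, col=1)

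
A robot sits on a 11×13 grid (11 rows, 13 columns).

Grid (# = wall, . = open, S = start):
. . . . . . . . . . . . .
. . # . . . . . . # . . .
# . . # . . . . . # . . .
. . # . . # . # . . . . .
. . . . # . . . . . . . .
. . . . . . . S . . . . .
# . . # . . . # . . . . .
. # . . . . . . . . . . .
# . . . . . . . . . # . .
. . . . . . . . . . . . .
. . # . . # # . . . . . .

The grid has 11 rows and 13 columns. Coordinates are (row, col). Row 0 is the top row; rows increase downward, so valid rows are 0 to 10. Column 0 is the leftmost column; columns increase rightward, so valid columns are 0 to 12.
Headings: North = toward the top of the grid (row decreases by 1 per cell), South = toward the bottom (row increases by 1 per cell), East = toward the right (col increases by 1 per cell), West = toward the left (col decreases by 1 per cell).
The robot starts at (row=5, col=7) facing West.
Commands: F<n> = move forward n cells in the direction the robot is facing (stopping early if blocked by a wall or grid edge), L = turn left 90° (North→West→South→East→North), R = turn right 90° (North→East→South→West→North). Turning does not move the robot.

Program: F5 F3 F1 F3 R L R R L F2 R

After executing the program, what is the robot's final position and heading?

Answer: Final position: (row=3, col=0), facing East

Derivation:
Start: (row=5, col=7), facing West
  F5: move forward 5, now at (row=5, col=2)
  F3: move forward 2/3 (blocked), now at (row=5, col=0)
  F1: move forward 0/1 (blocked), now at (row=5, col=0)
  F3: move forward 0/3 (blocked), now at (row=5, col=0)
  R: turn right, now facing North
  L: turn left, now facing West
  R: turn right, now facing North
  R: turn right, now facing East
  L: turn left, now facing North
  F2: move forward 2, now at (row=3, col=0)
  R: turn right, now facing East
Final: (row=3, col=0), facing East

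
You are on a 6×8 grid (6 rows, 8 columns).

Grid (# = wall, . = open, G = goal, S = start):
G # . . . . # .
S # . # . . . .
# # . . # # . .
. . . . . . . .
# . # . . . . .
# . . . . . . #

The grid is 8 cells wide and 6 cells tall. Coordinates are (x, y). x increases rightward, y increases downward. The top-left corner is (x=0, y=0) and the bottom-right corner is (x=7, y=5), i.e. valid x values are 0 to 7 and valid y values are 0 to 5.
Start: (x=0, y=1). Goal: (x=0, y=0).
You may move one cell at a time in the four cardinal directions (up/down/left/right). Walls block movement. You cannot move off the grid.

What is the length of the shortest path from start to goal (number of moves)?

Answer: Shortest path length: 1

Derivation:
BFS from (x=0, y=1) until reaching (x=0, y=0):
  Distance 0: (x=0, y=1)
  Distance 1: (x=0, y=0)  <- goal reached here
One shortest path (1 moves): (x=0, y=1) -> (x=0, y=0)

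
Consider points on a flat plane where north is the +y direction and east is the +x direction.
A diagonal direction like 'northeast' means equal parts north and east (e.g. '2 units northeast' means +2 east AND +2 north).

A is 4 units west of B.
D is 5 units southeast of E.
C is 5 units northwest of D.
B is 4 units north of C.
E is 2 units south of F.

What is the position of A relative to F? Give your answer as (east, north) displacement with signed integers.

Answer: A is at (east=-4, north=2) relative to F.

Derivation:
Place F at the origin (east=0, north=0).
  E is 2 units south of F: delta (east=+0, north=-2); E at (east=0, north=-2).
  D is 5 units southeast of E: delta (east=+5, north=-5); D at (east=5, north=-7).
  C is 5 units northwest of D: delta (east=-5, north=+5); C at (east=0, north=-2).
  B is 4 units north of C: delta (east=+0, north=+4); B at (east=0, north=2).
  A is 4 units west of B: delta (east=-4, north=+0); A at (east=-4, north=2).
Therefore A relative to F: (east=-4, north=2).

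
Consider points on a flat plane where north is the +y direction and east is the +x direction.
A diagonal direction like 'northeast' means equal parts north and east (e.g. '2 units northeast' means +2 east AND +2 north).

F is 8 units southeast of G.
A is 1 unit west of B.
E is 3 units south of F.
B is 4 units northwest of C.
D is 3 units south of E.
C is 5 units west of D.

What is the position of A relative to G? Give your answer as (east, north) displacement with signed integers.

Answer: A is at (east=-2, north=-10) relative to G.

Derivation:
Place G at the origin (east=0, north=0).
  F is 8 units southeast of G: delta (east=+8, north=-8); F at (east=8, north=-8).
  E is 3 units south of F: delta (east=+0, north=-3); E at (east=8, north=-11).
  D is 3 units south of E: delta (east=+0, north=-3); D at (east=8, north=-14).
  C is 5 units west of D: delta (east=-5, north=+0); C at (east=3, north=-14).
  B is 4 units northwest of C: delta (east=-4, north=+4); B at (east=-1, north=-10).
  A is 1 unit west of B: delta (east=-1, north=+0); A at (east=-2, north=-10).
Therefore A relative to G: (east=-2, north=-10).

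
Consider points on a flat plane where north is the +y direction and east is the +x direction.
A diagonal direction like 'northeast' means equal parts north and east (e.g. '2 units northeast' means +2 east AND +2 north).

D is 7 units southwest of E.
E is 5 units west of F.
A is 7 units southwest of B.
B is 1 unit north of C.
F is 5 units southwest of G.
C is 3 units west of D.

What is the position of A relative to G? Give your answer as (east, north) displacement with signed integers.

Answer: A is at (east=-27, north=-18) relative to G.

Derivation:
Place G at the origin (east=0, north=0).
  F is 5 units southwest of G: delta (east=-5, north=-5); F at (east=-5, north=-5).
  E is 5 units west of F: delta (east=-5, north=+0); E at (east=-10, north=-5).
  D is 7 units southwest of E: delta (east=-7, north=-7); D at (east=-17, north=-12).
  C is 3 units west of D: delta (east=-3, north=+0); C at (east=-20, north=-12).
  B is 1 unit north of C: delta (east=+0, north=+1); B at (east=-20, north=-11).
  A is 7 units southwest of B: delta (east=-7, north=-7); A at (east=-27, north=-18).
Therefore A relative to G: (east=-27, north=-18).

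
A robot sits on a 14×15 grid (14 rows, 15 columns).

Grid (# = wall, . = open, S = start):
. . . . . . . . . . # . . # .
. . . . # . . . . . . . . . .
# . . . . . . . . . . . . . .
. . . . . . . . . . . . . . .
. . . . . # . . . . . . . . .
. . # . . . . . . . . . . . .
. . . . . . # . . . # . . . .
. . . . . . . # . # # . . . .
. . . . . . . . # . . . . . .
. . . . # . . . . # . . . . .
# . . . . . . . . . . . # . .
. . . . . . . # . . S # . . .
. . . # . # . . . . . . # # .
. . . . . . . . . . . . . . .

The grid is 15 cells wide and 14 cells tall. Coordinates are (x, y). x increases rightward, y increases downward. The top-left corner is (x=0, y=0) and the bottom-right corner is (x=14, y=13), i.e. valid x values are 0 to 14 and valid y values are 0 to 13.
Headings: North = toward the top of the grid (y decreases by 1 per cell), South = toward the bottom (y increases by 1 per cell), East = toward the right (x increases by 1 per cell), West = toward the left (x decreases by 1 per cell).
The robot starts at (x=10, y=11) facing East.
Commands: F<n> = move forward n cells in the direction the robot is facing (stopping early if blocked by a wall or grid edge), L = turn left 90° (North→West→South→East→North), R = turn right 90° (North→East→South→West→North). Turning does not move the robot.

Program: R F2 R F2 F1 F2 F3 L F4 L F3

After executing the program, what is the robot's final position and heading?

Start: (x=10, y=11), facing East
  R: turn right, now facing South
  F2: move forward 2, now at (x=10, y=13)
  R: turn right, now facing West
  F2: move forward 2, now at (x=8, y=13)
  F1: move forward 1, now at (x=7, y=13)
  F2: move forward 2, now at (x=5, y=13)
  F3: move forward 3, now at (x=2, y=13)
  L: turn left, now facing South
  F4: move forward 0/4 (blocked), now at (x=2, y=13)
  L: turn left, now facing East
  F3: move forward 3, now at (x=5, y=13)
Final: (x=5, y=13), facing East

Answer: Final position: (x=5, y=13), facing East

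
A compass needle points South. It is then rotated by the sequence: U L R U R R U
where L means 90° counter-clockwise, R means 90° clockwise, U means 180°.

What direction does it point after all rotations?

Answer: Final heading: South

Derivation:
Start: South
  U (U-turn (180°)) -> North
  L (left (90° counter-clockwise)) -> West
  R (right (90° clockwise)) -> North
  U (U-turn (180°)) -> South
  R (right (90° clockwise)) -> West
  R (right (90° clockwise)) -> North
  U (U-turn (180°)) -> South
Final: South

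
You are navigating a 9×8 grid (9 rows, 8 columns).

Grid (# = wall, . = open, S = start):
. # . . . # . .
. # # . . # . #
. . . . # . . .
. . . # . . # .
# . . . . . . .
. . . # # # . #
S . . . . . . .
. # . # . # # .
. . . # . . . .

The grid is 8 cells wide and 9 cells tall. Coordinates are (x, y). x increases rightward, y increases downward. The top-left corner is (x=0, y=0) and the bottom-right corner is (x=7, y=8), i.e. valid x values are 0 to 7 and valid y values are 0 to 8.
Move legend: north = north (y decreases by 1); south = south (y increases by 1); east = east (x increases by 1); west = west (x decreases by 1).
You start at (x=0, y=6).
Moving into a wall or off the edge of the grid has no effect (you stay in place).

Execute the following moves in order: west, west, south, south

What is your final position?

Answer: Final position: (x=0, y=8)

Derivation:
Start: (x=0, y=6)
  west (west): blocked, stay at (x=0, y=6)
  west (west): blocked, stay at (x=0, y=6)
  south (south): (x=0, y=6) -> (x=0, y=7)
  south (south): (x=0, y=7) -> (x=0, y=8)
Final: (x=0, y=8)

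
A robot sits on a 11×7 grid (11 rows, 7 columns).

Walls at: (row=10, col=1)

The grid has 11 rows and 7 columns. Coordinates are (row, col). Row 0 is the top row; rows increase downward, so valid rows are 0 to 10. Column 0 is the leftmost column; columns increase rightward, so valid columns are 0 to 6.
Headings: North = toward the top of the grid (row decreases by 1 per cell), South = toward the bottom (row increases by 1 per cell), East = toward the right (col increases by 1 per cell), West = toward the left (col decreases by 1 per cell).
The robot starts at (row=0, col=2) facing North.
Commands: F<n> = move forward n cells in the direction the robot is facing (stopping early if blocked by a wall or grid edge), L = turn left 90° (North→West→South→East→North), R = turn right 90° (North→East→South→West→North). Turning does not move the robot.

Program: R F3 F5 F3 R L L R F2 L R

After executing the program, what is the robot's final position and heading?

Answer: Final position: (row=0, col=6), facing East

Derivation:
Start: (row=0, col=2), facing North
  R: turn right, now facing East
  F3: move forward 3, now at (row=0, col=5)
  F5: move forward 1/5 (blocked), now at (row=0, col=6)
  F3: move forward 0/3 (blocked), now at (row=0, col=6)
  R: turn right, now facing South
  L: turn left, now facing East
  L: turn left, now facing North
  R: turn right, now facing East
  F2: move forward 0/2 (blocked), now at (row=0, col=6)
  L: turn left, now facing North
  R: turn right, now facing East
Final: (row=0, col=6), facing East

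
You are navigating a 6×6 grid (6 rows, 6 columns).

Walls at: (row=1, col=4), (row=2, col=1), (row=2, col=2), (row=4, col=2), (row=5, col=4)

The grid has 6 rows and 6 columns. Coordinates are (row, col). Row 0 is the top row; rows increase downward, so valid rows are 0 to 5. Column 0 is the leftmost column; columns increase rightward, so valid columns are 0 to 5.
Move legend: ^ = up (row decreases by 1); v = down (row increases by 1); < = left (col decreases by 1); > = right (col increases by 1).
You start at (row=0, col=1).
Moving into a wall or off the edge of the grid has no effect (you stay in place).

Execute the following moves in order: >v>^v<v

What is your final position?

Answer: Final position: (row=1, col=2)

Derivation:
Start: (row=0, col=1)
  > (right): (row=0, col=1) -> (row=0, col=2)
  v (down): (row=0, col=2) -> (row=1, col=2)
  > (right): (row=1, col=2) -> (row=1, col=3)
  ^ (up): (row=1, col=3) -> (row=0, col=3)
  v (down): (row=0, col=3) -> (row=1, col=3)
  < (left): (row=1, col=3) -> (row=1, col=2)
  v (down): blocked, stay at (row=1, col=2)
Final: (row=1, col=2)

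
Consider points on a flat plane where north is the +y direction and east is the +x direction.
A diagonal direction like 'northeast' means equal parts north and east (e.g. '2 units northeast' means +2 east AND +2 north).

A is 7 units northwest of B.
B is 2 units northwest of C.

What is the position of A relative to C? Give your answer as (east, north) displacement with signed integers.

Place C at the origin (east=0, north=0).
  B is 2 units northwest of C: delta (east=-2, north=+2); B at (east=-2, north=2).
  A is 7 units northwest of B: delta (east=-7, north=+7); A at (east=-9, north=9).
Therefore A relative to C: (east=-9, north=9).

Answer: A is at (east=-9, north=9) relative to C.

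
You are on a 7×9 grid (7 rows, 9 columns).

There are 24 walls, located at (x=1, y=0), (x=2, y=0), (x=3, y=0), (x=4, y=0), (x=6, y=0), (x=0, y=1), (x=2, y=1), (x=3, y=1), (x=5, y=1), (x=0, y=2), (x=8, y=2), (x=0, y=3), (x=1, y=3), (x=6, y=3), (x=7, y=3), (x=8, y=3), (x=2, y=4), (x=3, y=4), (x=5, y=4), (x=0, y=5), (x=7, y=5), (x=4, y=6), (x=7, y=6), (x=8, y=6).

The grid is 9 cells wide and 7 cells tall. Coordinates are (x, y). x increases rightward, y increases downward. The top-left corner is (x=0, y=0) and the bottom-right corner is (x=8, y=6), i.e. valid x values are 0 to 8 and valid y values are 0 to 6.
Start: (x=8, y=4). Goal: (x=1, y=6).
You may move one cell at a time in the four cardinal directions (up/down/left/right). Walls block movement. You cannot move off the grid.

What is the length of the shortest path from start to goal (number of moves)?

BFS from (x=8, y=4) until reaching (x=1, y=6):
  Distance 0: (x=8, y=4)
  Distance 1: (x=7, y=4), (x=8, y=5)
  Distance 2: (x=6, y=4)
  Distance 3: (x=6, y=5)
  Distance 4: (x=5, y=5), (x=6, y=6)
  Distance 5: (x=4, y=5), (x=5, y=6)
  Distance 6: (x=4, y=4), (x=3, y=5)
  Distance 7: (x=4, y=3), (x=2, y=5), (x=3, y=6)
  Distance 8: (x=4, y=2), (x=3, y=3), (x=5, y=3), (x=1, y=5), (x=2, y=6)
  Distance 9: (x=4, y=1), (x=3, y=2), (x=5, y=2), (x=2, y=3), (x=1, y=4), (x=1, y=6)  <- goal reached here
One shortest path (9 moves): (x=8, y=4) -> (x=7, y=4) -> (x=6, y=4) -> (x=6, y=5) -> (x=5, y=5) -> (x=4, y=5) -> (x=3, y=5) -> (x=2, y=5) -> (x=1, y=5) -> (x=1, y=6)

Answer: Shortest path length: 9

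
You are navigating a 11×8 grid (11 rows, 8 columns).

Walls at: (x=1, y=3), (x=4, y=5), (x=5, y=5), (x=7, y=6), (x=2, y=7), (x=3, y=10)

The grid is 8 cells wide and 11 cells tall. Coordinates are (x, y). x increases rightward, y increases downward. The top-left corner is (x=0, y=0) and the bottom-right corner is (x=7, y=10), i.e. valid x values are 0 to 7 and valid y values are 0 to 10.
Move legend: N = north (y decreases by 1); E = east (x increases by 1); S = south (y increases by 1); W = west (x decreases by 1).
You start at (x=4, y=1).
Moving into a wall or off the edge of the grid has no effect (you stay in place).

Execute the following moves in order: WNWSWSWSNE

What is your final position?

Start: (x=4, y=1)
  W (west): (x=4, y=1) -> (x=3, y=1)
  N (north): (x=3, y=1) -> (x=3, y=0)
  W (west): (x=3, y=0) -> (x=2, y=0)
  S (south): (x=2, y=0) -> (x=2, y=1)
  W (west): (x=2, y=1) -> (x=1, y=1)
  S (south): (x=1, y=1) -> (x=1, y=2)
  W (west): (x=1, y=2) -> (x=0, y=2)
  S (south): (x=0, y=2) -> (x=0, y=3)
  N (north): (x=0, y=3) -> (x=0, y=2)
  E (east): (x=0, y=2) -> (x=1, y=2)
Final: (x=1, y=2)

Answer: Final position: (x=1, y=2)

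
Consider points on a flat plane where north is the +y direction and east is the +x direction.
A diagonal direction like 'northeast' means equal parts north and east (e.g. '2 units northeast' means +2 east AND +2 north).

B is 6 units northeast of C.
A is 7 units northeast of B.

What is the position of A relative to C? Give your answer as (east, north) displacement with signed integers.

Place C at the origin (east=0, north=0).
  B is 6 units northeast of C: delta (east=+6, north=+6); B at (east=6, north=6).
  A is 7 units northeast of B: delta (east=+7, north=+7); A at (east=13, north=13).
Therefore A relative to C: (east=13, north=13).

Answer: A is at (east=13, north=13) relative to C.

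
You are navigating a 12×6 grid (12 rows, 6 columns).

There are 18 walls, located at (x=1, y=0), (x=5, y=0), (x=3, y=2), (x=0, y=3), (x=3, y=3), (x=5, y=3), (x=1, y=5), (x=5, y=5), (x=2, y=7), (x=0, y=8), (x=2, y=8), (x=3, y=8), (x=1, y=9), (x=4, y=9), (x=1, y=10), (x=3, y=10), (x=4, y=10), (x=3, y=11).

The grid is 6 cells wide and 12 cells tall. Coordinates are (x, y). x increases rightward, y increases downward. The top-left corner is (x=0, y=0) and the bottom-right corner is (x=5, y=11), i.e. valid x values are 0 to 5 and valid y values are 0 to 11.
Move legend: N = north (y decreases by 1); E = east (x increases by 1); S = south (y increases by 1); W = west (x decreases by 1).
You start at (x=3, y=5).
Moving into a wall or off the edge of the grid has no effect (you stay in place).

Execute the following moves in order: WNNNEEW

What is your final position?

Start: (x=3, y=5)
  W (west): (x=3, y=5) -> (x=2, y=5)
  N (north): (x=2, y=5) -> (x=2, y=4)
  N (north): (x=2, y=4) -> (x=2, y=3)
  N (north): (x=2, y=3) -> (x=2, y=2)
  E (east): blocked, stay at (x=2, y=2)
  E (east): blocked, stay at (x=2, y=2)
  W (west): (x=2, y=2) -> (x=1, y=2)
Final: (x=1, y=2)

Answer: Final position: (x=1, y=2)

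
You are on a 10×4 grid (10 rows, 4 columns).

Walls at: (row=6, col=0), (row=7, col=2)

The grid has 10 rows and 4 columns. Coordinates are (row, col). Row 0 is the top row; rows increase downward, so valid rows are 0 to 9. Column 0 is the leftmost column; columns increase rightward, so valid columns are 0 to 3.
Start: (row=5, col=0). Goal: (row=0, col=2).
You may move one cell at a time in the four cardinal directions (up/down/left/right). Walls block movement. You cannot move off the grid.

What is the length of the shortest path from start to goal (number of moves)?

Answer: Shortest path length: 7

Derivation:
BFS from (row=5, col=0) until reaching (row=0, col=2):
  Distance 0: (row=5, col=0)
  Distance 1: (row=4, col=0), (row=5, col=1)
  Distance 2: (row=3, col=0), (row=4, col=1), (row=5, col=2), (row=6, col=1)
  Distance 3: (row=2, col=0), (row=3, col=1), (row=4, col=2), (row=5, col=3), (row=6, col=2), (row=7, col=1)
  Distance 4: (row=1, col=0), (row=2, col=1), (row=3, col=2), (row=4, col=3), (row=6, col=3), (row=7, col=0), (row=8, col=1)
  Distance 5: (row=0, col=0), (row=1, col=1), (row=2, col=2), (row=3, col=3), (row=7, col=3), (row=8, col=0), (row=8, col=2), (row=9, col=1)
  Distance 6: (row=0, col=1), (row=1, col=2), (row=2, col=3), (row=8, col=3), (row=9, col=0), (row=9, col=2)
  Distance 7: (row=0, col=2), (row=1, col=3), (row=9, col=3)  <- goal reached here
One shortest path (7 moves): (row=5, col=0) -> (row=5, col=1) -> (row=5, col=2) -> (row=4, col=2) -> (row=3, col=2) -> (row=2, col=2) -> (row=1, col=2) -> (row=0, col=2)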